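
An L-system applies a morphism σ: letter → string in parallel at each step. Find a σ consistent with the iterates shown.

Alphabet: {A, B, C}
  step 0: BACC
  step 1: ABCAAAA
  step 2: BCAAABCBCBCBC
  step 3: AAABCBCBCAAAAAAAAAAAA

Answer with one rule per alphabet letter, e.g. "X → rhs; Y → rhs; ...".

A->BC, B->A, C->AA

  step 2 ⇒ step 3: BCAAABCBCBCBC ⇒ A·AA·BC·BC·BC·A·AA·A·AA·A·AA·A·AA
    A ↦ BC
    B ↦ A
    C ↦ AA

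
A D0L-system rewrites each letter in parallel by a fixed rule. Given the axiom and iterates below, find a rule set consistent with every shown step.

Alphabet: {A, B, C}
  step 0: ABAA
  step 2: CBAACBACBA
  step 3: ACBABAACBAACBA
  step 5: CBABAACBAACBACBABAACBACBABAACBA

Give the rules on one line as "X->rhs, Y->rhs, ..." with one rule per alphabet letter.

  step 2 ⇒ step 3: CBAACBACBA ⇒ A·C·BA·BA·A·C·BA·A·C·BA
    A ↦ BA
    B ↦ C
    C ↦ A

A->BA, B->C, C->A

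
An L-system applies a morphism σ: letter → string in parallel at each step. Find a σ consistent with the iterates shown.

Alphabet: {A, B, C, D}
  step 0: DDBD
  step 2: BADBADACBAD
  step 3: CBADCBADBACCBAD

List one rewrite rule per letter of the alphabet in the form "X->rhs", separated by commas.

  step 2 ⇒ step 3: BADBADACBAD ⇒ C·B·AD·C·B·AD·B·AC·C·B·AD
    A ↦ B
    B ↦ C
    C ↦ AC
    D ↦ AD

A->B, B->C, C->AC, D->AD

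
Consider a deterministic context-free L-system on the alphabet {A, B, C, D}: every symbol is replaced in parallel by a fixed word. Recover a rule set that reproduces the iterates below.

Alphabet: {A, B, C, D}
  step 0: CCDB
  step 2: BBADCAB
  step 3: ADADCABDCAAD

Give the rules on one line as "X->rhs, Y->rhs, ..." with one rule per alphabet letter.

  step 2 ⇒ step 3: BBADCAB ⇒ AD·AD·CA·B·D·CA·AD
    A ↦ CA
    B ↦ AD
    C ↦ D
    D ↦ B

A->CA, B->AD, C->D, D->B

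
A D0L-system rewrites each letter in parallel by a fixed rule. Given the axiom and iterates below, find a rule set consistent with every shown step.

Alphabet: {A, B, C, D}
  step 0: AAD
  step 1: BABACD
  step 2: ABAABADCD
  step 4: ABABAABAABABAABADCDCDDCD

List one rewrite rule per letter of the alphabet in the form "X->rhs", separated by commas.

A->BA, B->A, C->D, D->CD

  step 1 ⇒ step 2: BABACD ⇒ A·BA·A·BA·D·CD
    A ↦ BA
    B ↦ A
    C ↦ D
    D ↦ CD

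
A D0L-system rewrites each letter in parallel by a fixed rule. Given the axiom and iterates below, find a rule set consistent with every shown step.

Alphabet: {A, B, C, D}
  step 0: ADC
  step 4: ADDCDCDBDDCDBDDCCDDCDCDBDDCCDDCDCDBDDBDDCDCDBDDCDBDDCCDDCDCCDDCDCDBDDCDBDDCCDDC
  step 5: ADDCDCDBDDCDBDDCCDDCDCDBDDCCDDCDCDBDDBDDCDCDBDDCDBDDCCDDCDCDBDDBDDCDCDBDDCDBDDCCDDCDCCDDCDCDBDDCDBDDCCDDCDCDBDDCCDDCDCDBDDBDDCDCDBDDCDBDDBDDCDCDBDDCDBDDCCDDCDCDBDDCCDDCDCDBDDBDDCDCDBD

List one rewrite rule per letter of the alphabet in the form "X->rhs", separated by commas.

  step 4 ⇒ step 5: ADDCDCDBDDCDBDDCCDDCDCDBDDCCDDCDCDBDDBDDCDCDBDDCDBDDCCDDCDCCDDCDCDBDDCDBDDCCDDC ⇒ AD·DC·DC·DBD·DC·DBD·DC·CD·DC·DC·DBD·DC·CD·DC·DC·DBD·DBD·DC·DC·DBD·DC·DBD·DC·CD·DC·DC·DBD·DBD·DC·DC·DBD·DC·DBD·DC·CD·DC·DC·CD·DC·DC·DBD·DC·DBD·DC·CD·DC·DC·DBD·DC·CD·DC·DC·DBD·DBD·DC·DC·DBD·DC·DBD·DBD·DC·DC·DBD·DC·DBD·DC·CD·DC·DC·DBD·DC·CD·DC·DC·DBD·DBD·DC·DC·DBD
    A ↦ AD
    B ↦ CD
    C ↦ DBD
    D ↦ DC

A->AD, B->CD, C->DBD, D->DC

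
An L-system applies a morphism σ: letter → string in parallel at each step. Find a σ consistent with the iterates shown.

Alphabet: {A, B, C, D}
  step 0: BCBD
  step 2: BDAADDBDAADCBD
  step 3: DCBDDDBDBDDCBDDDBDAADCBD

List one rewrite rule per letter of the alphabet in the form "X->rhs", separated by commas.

  step 2 ⇒ step 3: BDAADDBDAADCBD ⇒ DC·BD·D·D·BD·BD·DC·BD·D·D·BD·AA·DC·BD
    A ↦ D
    B ↦ DC
    C ↦ AA
    D ↦ BD

A->D, B->DC, C->AA, D->BD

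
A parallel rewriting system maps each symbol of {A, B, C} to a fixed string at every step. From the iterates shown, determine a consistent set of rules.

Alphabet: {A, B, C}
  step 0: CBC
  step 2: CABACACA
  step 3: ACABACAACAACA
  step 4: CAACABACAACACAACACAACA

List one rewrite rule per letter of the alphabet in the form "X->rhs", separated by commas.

  step 3 ⇒ step 4: ACABACAACAACA ⇒ CA·A·CA·BA·CA·A·CA·CA·A·CA·CA·A·CA
    A ↦ CA
    B ↦ BA
    C ↦ A

A->CA, B->BA, C->A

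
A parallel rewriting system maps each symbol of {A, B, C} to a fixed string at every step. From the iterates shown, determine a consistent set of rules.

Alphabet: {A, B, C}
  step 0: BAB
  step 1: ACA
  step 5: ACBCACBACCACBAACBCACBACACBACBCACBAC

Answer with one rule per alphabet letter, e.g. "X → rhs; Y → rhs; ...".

A->C, B->A, C->ACB

  step 0 ⇒ step 1: BAB ⇒ A·C·A
    A ↦ C
    B ↦ A
    C ↦ ACB  (constrained at step 1)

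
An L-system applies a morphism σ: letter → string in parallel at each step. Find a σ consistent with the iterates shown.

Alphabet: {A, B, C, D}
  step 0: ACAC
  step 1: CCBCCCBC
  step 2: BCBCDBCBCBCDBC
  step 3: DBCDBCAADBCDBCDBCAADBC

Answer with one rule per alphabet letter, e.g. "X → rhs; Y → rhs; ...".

A->CC, B->D, C->BC, D->AA

  step 2 ⇒ step 3: BCBCDBCBCBCDBC ⇒ D·BC·D·BC·AA·D·BC·D·BC·D·BC·AA·D·BC
    B ↦ D
    C ↦ BC
    D ↦ AA
  step 0 ⇒ step 1: ACAC ⇒ CC·BC·CC·BC
    A ↦ CC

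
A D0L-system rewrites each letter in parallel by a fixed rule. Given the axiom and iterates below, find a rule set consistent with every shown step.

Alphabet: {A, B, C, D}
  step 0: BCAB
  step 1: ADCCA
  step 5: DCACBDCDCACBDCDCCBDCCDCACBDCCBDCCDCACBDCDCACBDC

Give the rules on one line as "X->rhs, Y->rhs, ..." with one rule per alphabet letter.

  step 0 ⇒ step 1: BCAB ⇒ A·DC·C·A
    A ↦ C
    B ↦ A
    C ↦ DC
    D ↦ CB  (constrained at step 1)

A->C, B->A, C->DC, D->CB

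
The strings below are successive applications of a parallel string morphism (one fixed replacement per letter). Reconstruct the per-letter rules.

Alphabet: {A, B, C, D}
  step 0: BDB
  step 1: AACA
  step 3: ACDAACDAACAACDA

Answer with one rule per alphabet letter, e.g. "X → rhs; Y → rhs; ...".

A->DA, B->A, C->DB, D->AC

  step 0 ⇒ step 1: BDB ⇒ A·AC·A
    B ↦ A
    D ↦ AC
    A ↦ DA  (constrained at step 1)
    C ↦ DB  (constrained at step 1)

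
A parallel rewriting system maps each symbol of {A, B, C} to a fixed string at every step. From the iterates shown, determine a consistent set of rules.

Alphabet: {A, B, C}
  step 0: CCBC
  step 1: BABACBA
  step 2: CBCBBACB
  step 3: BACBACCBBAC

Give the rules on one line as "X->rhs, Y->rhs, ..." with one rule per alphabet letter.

A->B, B->C, C->BA

  step 2 ⇒ step 3: CBCBBACB ⇒ BA·C·BA·C·C·B·BA·C
    A ↦ B
    B ↦ C
    C ↦ BA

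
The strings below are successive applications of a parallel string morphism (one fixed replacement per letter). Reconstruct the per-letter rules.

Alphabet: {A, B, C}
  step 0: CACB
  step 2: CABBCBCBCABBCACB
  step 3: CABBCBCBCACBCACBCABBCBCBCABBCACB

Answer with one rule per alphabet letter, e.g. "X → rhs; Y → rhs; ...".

  step 2 ⇒ step 3: CABBCBCBCABBCACB ⇒ CA·BB·CB·CB·CA·CB·CA·CB·CA·BB·CB·CB·CA·BB·CA·CB
    A ↦ BB
    B ↦ CB
    C ↦ CA

A->BB, B->CB, C->CA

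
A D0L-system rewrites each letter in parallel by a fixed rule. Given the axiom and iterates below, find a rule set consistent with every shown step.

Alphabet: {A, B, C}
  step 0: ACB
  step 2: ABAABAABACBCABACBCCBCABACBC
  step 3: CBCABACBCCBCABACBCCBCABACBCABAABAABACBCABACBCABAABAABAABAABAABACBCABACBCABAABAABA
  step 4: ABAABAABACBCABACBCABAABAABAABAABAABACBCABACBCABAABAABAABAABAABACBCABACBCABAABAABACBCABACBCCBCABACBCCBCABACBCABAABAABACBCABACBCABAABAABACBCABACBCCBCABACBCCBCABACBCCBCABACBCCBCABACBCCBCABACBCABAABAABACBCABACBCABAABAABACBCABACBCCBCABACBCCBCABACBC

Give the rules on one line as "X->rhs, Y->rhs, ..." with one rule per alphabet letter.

A->CBC, B->ABA, C->ABA

  step 3 ⇒ step 4: CBCABACBCCBCABACBCCBCABACBCABAABAABACBCABACBCABAABAABAABAABAABACBCABACBCABAABAABA ⇒ ABA·ABA·ABA·CBC·ABA·CBC·ABA·ABA·ABA·ABA·ABA·ABA·CBC·ABA·CBC·ABA·ABA·ABA·ABA·ABA·ABA·CBC·ABA·CBC·ABA·ABA·ABA·CBC·ABA·CBC·CBC·ABA·CBC·CBC·ABA·CBC·ABA·ABA·ABA·CBC·ABA·CBC·ABA·ABA·ABA·CBC·ABA·CBC·CBC·ABA·CBC·CBC·ABA·CBC·CBC·ABA·CBC·CBC·ABA·CBC·CBC·ABA·CBC·ABA·ABA·ABA·CBC·ABA·CBC·ABA·ABA·ABA·CBC·ABA·CBC·CBC·ABA·CBC·CBC·ABA·CBC
    A ↦ CBC
    B ↦ ABA
    C ↦ ABA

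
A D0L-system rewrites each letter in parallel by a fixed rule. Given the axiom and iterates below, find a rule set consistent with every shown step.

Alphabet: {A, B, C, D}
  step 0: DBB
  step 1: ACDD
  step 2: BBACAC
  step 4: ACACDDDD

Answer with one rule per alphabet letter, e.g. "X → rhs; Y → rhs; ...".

  step 1 ⇒ step 2: ACDD ⇒ B·B·AC·AC
    A ↦ B
    C ↦ B
    D ↦ AC
  step 0 ⇒ step 1: DBB ⇒ AC·D·D
    B ↦ D

A->B, B->D, C->B, D->AC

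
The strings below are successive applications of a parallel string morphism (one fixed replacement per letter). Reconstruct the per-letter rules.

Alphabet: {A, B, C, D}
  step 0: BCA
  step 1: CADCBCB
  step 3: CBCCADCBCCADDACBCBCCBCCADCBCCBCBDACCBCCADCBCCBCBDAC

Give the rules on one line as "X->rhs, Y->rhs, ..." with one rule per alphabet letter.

A->B, B->CAD, C->CBC, D->DAC

  step 0 ⇒ step 1: BCA ⇒ CAD·CBC·B
    A ↦ B
    B ↦ CAD
    C ↦ CBC
    D ↦ DAC  (constrained at step 1)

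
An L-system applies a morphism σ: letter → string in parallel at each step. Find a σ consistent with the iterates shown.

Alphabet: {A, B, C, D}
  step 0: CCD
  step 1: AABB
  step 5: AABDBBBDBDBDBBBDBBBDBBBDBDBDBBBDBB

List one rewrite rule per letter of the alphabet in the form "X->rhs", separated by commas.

A->C, B->BD, C->A, D->BB

  step 0 ⇒ step 1: CCD ⇒ A·A·BB
    C ↦ A
    D ↦ BB
    A ↦ C  (constrained at step 1)
    B ↦ BD  (constrained at step 1)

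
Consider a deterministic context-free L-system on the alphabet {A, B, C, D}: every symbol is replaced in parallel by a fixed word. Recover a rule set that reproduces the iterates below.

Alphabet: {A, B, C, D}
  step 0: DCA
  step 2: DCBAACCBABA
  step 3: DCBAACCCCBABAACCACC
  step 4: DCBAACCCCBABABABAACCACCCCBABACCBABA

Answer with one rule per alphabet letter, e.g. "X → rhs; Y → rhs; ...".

  step 3 ⇒ step 4: DCBAACCCCBABAACCACC ⇒ DC·BA·A·CC·CC·BA·BA·BA·BA·A·CC·A·CC·CC·BA·BA·CC·BA·BA
    A ↦ CC
    B ↦ A
    C ↦ BA
    D ↦ DC

A->CC, B->A, C->BA, D->DC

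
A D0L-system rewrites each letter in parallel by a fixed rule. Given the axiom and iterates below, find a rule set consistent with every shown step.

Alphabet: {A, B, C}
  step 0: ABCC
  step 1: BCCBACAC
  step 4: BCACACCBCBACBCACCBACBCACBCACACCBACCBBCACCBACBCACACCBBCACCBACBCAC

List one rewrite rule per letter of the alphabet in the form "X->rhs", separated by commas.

  step 0 ⇒ step 1: ABCC ⇒ BC·CB·AC·AC
    A ↦ BC
    B ↦ CB
    C ↦ AC

A->BC, B->CB, C->AC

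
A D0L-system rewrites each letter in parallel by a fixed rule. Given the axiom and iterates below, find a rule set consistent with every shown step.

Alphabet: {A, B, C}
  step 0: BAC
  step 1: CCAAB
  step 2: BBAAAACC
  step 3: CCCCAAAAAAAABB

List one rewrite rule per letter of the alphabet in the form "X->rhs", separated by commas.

  step 2 ⇒ step 3: BBAAAACC ⇒ CC·CC·AA·AA·AA·AA·B·B
    A ↦ AA
    B ↦ CC
    C ↦ B

A->AA, B->CC, C->B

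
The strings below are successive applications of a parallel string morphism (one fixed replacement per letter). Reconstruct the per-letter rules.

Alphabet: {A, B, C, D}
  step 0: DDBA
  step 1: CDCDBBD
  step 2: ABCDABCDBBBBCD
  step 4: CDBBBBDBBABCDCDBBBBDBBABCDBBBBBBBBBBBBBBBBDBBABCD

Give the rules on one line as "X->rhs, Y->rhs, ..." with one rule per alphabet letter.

A->D, B->BB, C->AB, D->CD

  step 1 ⇒ step 2: CDCDBBD ⇒ AB·CD·AB·CD·BB·BB·CD
    B ↦ BB
    C ↦ AB
    D ↦ CD
  step 0 ⇒ step 1: DDBA ⇒ CD·CD·BB·D
    A ↦ D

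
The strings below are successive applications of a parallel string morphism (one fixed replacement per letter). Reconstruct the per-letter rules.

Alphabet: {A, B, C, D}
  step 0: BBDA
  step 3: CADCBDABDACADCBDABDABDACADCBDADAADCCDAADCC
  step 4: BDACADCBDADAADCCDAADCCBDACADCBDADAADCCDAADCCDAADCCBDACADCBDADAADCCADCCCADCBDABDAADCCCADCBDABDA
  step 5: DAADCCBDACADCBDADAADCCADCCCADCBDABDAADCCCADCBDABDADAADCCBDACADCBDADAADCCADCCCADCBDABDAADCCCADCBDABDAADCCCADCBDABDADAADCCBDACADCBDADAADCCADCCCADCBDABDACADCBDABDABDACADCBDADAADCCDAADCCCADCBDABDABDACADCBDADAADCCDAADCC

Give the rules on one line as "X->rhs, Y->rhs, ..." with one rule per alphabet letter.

A->C, B->DA, C->BDA, D->ADC

  step 4 ⇒ step 5: BDACADCBDADAADCCDAADCCBDACADCBDADAADCCDAADCCDAADCCBDACADCBDADAADCCADCCCADCBDABDAADCCCADCBDABDA ⇒ DA·ADC·C·BDA·C·ADC·BDA·DA·ADC·C·ADC·C·C·ADC·BDA·BDA·ADC·C·C·ADC·BDA·BDA·DA·ADC·C·BDA·C·ADC·BDA·DA·ADC·C·ADC·C·C·ADC·BDA·BDA·ADC·C·C·ADC·BDA·BDA·ADC·C·C·ADC·BDA·BDA·DA·ADC·C·BDA·C·ADC·BDA·DA·ADC·C·ADC·C·C·ADC·BDA·BDA·C·ADC·BDA·BDA·BDA·C·ADC·BDA·DA·ADC·C·DA·ADC·C·C·ADC·BDA·BDA·BDA·C·ADC·BDA·DA·ADC·C·DA·ADC·C
    A ↦ C
    B ↦ DA
    C ↦ BDA
    D ↦ ADC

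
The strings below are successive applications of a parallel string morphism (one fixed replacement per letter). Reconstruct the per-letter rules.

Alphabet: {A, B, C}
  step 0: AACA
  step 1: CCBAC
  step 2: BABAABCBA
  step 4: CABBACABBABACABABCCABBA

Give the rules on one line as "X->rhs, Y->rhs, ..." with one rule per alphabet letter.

  step 1 ⇒ step 2: CCBAC ⇒ BA·BA·AB·C·BA
    A ↦ C
    B ↦ AB
    C ↦ BA

A->C, B->AB, C->BA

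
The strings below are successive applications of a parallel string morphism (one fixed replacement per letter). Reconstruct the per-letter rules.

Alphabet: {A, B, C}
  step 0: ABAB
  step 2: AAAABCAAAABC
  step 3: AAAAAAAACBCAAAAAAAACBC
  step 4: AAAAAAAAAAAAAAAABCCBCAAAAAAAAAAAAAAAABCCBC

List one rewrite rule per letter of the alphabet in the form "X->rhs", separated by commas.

  step 3 ⇒ step 4: AAAAAAAACBCAAAAAAAACBC ⇒ AA·AA·AA·AA·AA·AA·AA·AA·BC·C·BC·AA·AA·AA·AA·AA·AA·AA·AA·BC·C·BC
    A ↦ AA
    B ↦ C
    C ↦ BC

A->AA, B->C, C->BC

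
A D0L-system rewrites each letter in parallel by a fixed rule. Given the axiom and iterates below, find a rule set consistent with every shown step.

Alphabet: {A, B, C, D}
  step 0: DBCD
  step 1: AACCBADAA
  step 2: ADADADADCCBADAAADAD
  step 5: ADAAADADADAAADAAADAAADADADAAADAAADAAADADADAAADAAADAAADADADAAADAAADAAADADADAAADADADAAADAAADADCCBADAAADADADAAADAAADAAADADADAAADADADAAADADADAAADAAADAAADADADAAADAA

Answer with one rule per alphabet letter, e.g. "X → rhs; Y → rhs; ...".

  step 1 ⇒ step 2: AACCBADAA ⇒ AD·AD·AD·AD·CCB·AD·AA·AD·AD
    A ↦ AD
    B ↦ CCB
    C ↦ AD
    D ↦ AA

A->AD, B->CCB, C->AD, D->AA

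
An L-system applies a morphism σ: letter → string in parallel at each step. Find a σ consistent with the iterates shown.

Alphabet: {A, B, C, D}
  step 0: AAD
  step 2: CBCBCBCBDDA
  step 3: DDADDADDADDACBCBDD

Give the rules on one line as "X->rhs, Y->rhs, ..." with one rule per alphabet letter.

A->DD, B->A, C->DD, D->CB

  step 2 ⇒ step 3: CBCBCBCBDDA ⇒ DD·A·DD·A·DD·A·DD·A·CB·CB·DD
    A ↦ DD
    B ↦ A
    C ↦ DD
    D ↦ CB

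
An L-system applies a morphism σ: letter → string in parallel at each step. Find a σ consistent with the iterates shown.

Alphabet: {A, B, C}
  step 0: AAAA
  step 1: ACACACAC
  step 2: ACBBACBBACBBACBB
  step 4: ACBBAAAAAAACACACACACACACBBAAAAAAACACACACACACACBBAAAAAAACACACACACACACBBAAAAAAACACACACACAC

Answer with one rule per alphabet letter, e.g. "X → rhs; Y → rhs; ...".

A->AC, B->AAA, C->BB

  step 1 ⇒ step 2: ACACACAC ⇒ AC·BB·AC·BB·AC·BB·AC·BB
    A ↦ AC
    C ↦ BB
    B ↦ AAA  (constrained at step 2)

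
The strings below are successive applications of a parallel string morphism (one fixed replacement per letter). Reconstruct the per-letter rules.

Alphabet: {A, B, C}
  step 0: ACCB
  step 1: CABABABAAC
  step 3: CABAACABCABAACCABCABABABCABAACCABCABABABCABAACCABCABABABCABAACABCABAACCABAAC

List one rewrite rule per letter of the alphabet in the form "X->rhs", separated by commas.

A->CAB, B->AAC, C->AB

  step 0 ⇒ step 1: ACCB ⇒ CAB·AB·AB·AAC
    A ↦ CAB
    B ↦ AAC
    C ↦ AB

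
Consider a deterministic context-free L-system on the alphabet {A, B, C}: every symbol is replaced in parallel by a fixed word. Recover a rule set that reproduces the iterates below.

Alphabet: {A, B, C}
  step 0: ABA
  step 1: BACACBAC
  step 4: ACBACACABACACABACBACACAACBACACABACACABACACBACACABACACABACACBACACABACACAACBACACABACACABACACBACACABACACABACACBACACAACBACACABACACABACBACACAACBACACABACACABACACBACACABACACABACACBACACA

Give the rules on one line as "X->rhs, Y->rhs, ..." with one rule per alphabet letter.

  step 0 ⇒ step 1: ABA ⇒ BAC·AC·BAC
    A ↦ BAC
    B ↦ AC
    C ↦ ACA  (constrained at step 1)

A->BAC, B->AC, C->ACA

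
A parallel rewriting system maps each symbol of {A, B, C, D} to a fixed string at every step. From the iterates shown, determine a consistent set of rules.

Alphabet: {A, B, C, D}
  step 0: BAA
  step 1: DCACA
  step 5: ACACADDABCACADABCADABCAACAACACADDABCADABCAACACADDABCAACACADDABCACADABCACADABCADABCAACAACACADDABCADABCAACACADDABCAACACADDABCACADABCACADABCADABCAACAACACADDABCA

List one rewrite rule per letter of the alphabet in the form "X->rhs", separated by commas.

  step 0 ⇒ step 1: BAA ⇒ D·CA·CA
    A ↦ CA
    B ↦ D
    C ↦ DAB  (constrained at step 1)
    D ↦ ACA  (constrained at step 1)

A->CA, B->D, C->DAB, D->ACA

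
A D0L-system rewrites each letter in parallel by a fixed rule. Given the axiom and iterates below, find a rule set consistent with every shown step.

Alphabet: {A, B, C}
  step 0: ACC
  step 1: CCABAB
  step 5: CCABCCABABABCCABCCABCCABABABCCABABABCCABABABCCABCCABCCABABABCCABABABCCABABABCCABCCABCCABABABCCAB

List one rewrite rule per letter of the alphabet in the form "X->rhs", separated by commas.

  step 0 ⇒ step 1: ACC ⇒ CC·AB·AB
    A ↦ CC
    C ↦ AB
    B ↦ AB  (constrained at step 1)

A->CC, B->AB, C->AB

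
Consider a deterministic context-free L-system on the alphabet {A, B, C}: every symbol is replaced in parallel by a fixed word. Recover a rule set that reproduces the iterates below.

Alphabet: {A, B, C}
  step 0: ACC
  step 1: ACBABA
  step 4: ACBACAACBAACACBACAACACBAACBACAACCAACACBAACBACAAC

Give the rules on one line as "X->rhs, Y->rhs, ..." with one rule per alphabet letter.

  step 0 ⇒ step 1: ACC ⇒ AC·BA·BA
    A ↦ AC
    C ↦ BA
    B ↦ CA  (constrained at step 1)

A->AC, B->CA, C->BA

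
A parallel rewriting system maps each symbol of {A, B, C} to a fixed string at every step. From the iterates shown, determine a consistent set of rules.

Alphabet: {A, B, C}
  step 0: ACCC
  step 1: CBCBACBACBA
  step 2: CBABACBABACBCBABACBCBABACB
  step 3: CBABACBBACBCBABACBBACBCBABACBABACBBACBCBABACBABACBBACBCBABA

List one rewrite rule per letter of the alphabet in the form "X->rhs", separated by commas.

A->CB, B->BA, C->CBA

  step 2 ⇒ step 3: CBABACBABACBCBABACBCBABACB ⇒ CBA·BA·CB·BA·CB·CBA·BA·CB·BA·CB·CBA·BA·CBA·BA·CB·BA·CB·CBA·BA·CBA·BA·CB·BA·CB·CBA·BA
    A ↦ CB
    B ↦ BA
    C ↦ CBA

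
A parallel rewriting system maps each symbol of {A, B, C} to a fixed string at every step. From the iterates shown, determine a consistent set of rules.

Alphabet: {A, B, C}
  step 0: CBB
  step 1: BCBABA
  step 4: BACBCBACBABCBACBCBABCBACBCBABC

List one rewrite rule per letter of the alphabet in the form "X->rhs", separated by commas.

  step 0 ⇒ step 1: CBB ⇒ BC·BA·BA
    B ↦ BA
    C ↦ BC
    A ↦ C  (constrained at step 1)

A->C, B->BA, C->BC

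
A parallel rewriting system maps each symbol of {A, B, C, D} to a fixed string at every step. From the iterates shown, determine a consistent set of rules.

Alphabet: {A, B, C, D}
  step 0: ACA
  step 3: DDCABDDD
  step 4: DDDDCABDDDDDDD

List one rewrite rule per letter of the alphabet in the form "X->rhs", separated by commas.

A->B, B->D, C->CA, D->DD

  step 3 ⇒ step 4: DDCABDDD ⇒ DD·DD·CA·B·D·DD·DD·DD
    A ↦ B
    B ↦ D
    C ↦ CA
    D ↦ DD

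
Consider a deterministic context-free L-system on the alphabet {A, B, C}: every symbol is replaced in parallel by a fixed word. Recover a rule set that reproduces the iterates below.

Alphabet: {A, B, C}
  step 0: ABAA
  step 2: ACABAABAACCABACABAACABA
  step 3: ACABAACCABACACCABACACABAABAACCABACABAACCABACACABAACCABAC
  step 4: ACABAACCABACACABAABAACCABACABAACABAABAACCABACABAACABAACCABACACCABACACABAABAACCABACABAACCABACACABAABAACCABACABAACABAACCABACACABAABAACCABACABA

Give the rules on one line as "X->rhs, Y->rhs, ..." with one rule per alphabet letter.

A->AC, B->CAB, C->ABA

  step 3 ⇒ step 4: ACABAACCABACACCABACACABAABAACCABACABAACCABACACABAACCABAC ⇒ AC·ABA·AC·CAB·AC·AC·ABA·ABA·AC·CAB·AC·ABA·AC·ABA·ABA·AC·CAB·AC·ABA·AC·ABA·AC·CAB·AC·AC·CAB·AC·AC·ABA·ABA·AC·CAB·AC·ABA·AC·CAB·AC·AC·ABA·ABA·AC·CAB·AC·ABA·AC·ABA·AC·CAB·AC·AC·ABA·ABA·AC·CAB·AC·ABA
    A ↦ AC
    B ↦ CAB
    C ↦ ABA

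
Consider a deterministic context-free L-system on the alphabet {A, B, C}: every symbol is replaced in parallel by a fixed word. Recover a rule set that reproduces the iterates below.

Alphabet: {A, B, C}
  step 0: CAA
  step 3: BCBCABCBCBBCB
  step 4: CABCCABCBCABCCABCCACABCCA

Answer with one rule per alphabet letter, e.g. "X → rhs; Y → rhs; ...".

A->B, B->CA, C->BC

  step 3 ⇒ step 4: BCBCABCBCBBCB ⇒ CA·BC·CA·BC·B·CA·BC·CA·BC·CA·CA·BC·CA
    A ↦ B
    B ↦ CA
    C ↦ BC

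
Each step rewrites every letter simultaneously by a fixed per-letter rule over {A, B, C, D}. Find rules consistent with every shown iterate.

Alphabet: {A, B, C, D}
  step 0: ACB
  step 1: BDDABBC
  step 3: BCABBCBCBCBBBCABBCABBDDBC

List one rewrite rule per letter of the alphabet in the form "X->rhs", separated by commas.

A->BDD, B->BC, C->AB, D->B

  step 0 ⇒ step 1: ACB ⇒ BDD·AB·BC
    A ↦ BDD
    B ↦ BC
    C ↦ AB
    D ↦ B  (constrained at step 1)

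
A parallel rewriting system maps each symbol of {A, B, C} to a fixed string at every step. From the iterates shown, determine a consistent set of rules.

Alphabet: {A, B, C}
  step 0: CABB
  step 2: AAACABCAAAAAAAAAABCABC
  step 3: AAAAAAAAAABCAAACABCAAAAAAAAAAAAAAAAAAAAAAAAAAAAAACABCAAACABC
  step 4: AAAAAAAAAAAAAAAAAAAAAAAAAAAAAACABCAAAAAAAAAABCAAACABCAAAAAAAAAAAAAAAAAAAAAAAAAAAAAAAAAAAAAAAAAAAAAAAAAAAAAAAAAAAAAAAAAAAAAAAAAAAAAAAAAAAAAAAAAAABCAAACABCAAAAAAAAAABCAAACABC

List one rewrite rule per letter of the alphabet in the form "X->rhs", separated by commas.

A->AAA, B->C, C->ABC

  step 3 ⇒ step 4: AAAAAAAAAABCAAACABCAAAAAAAAAAAAAAAAAAAAAAAAAAAAAACABCAAACABC ⇒ AAA·AAA·AAA·AAA·AAA·AAA·AAA·AAA·AAA·AAA·C·ABC·AAA·AAA·AAA·ABC·AAA·C·ABC·AAA·AAA·AAA·AAA·AAA·AAA·AAA·AAA·AAA·AAA·AAA·AAA·AAA·AAA·AAA·AAA·AAA·AAA·AAA·AAA·AAA·AAA·AAA·AAA·AAA·AAA·AAA·AAA·AAA·AAA·ABC·AAA·C·ABC·AAA·AAA·AAA·ABC·AAA·C·ABC
    A ↦ AAA
    B ↦ C
    C ↦ ABC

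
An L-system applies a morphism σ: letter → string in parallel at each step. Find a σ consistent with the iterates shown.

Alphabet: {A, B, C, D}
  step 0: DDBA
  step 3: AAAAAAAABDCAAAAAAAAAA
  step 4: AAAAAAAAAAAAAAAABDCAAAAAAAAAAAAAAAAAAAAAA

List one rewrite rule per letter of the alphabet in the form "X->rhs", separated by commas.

  step 3 ⇒ step 4: AAAAAAAABDCAAAAAAAAAA ⇒ AA·AA·AA·AA·AA·AA·AA·AA·BD·C·AA·AA·AA·AA·AA·AA·AA·AA·AA·AA·AA
    A ↦ AA
    B ↦ BD
    C ↦ AA
    D ↦ C

A->AA, B->BD, C->AA, D->C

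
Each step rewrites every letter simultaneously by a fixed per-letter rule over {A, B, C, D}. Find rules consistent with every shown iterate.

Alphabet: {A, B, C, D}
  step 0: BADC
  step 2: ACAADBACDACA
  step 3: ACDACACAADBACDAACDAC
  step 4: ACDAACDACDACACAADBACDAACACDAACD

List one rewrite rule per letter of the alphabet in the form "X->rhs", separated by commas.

A->AC, B->ADB, C->D, D->A

  step 3 ⇒ step 4: ACDACACAADBACDAACDAC ⇒ AC·D·A·AC·D·AC·D·AC·AC·A·ADB·AC·D·A·AC·AC·D·A·AC·D
    A ↦ AC
    B ↦ ADB
    C ↦ D
    D ↦ A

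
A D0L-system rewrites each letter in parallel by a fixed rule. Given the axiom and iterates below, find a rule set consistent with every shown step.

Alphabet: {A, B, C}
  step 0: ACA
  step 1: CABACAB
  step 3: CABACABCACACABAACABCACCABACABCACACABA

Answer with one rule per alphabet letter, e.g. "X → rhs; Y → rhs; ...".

  step 0 ⇒ step 1: ACA ⇒ CAB·A·CAB
    A ↦ CAB
    C ↦ A
    B ↦ CAC  (constrained at step 1)

A->CAB, B->CAC, C->A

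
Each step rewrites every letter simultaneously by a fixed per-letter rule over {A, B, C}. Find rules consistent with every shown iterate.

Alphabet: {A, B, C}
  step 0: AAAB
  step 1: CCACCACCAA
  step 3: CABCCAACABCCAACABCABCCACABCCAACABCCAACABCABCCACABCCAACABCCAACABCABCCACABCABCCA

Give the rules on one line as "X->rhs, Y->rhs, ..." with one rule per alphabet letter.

  step 0 ⇒ step 1: AAAB ⇒ CCA·CCA·CCA·A
    A ↦ CCA
    B ↦ A
    C ↦ CAB  (constrained at step 1)

A->CCA, B->A, C->CAB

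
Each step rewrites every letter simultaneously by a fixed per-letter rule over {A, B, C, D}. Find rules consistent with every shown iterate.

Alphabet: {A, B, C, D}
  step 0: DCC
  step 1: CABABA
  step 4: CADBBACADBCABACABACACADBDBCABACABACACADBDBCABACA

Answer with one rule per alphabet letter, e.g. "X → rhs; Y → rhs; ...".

  step 0 ⇒ step 1: DCC ⇒ CA·BA·BA
    C ↦ BA
    D ↦ CA
    A ↦ CA  (constrained at step 1)
    B ↦ DB  (constrained at step 1)

A->CA, B->DB, C->BA, D->CA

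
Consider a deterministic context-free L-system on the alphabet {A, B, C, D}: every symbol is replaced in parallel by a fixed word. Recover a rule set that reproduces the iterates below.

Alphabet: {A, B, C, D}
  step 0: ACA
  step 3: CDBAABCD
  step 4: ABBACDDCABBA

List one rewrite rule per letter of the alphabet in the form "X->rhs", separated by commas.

  step 3 ⇒ step 4: CDBAABCD ⇒ AB·BA·C·D·D·C·AB·BA
    A ↦ D
    B ↦ C
    C ↦ AB
    D ↦ BA

A->D, B->C, C->AB, D->BA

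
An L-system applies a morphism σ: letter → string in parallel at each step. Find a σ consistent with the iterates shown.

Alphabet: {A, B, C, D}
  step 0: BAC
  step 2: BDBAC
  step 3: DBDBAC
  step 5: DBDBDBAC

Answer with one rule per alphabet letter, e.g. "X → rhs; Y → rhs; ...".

  step 2 ⇒ step 3: BDBAC ⇒ D·B·D·B·AC
    A ↦ B
    B ↦ D
    C ↦ AC
    D ↦ B

A->B, B->D, C->AC, D->B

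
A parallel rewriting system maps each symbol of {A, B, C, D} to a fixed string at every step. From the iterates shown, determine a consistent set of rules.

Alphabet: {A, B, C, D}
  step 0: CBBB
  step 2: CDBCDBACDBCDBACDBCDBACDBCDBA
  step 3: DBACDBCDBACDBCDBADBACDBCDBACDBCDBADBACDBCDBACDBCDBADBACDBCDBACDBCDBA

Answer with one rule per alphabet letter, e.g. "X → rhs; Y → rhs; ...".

  step 2 ⇒ step 3: CDBCDBACDBCDBACDBCDBACDBCDBA ⇒ DBA·C·DBC·DBA·C·DBC·DBA·DBA·C·DBC·DBA·C·DBC·DBA·DBA·C·DBC·DBA·C·DBC·DBA·DBA·C·DBC·DBA·C·DBC·DBA
    A ↦ DBA
    B ↦ DBC
    C ↦ DBA
    D ↦ C

A->DBA, B->DBC, C->DBA, D->C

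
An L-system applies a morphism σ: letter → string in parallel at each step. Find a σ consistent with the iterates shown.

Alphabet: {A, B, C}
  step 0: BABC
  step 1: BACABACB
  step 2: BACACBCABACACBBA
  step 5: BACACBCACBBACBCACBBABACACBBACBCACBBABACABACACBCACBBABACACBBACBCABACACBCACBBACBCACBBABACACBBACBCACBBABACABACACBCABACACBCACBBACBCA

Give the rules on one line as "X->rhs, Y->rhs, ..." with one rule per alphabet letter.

  step 1 ⇒ step 2: BACABACB ⇒ BA·CA·CB·CA·BA·CA·CB·BA
    A ↦ CA
    B ↦ BA
    C ↦ CB

A->CA, B->BA, C->CB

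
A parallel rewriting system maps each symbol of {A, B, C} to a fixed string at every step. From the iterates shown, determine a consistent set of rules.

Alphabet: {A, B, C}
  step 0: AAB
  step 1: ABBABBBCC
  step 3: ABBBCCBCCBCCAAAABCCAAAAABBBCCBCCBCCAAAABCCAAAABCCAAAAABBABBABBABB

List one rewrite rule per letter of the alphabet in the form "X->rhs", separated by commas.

A->ABB, B->BCC, C->AA

  step 0 ⇒ step 1: AAB ⇒ ABB·ABB·BCC
    A ↦ ABB
    B ↦ BCC
    C ↦ AA  (constrained at step 1)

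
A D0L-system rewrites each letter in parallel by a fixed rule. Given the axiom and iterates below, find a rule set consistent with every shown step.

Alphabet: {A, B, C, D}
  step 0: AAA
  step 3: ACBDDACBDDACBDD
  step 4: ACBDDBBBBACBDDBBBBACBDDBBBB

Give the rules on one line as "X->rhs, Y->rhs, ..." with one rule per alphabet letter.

A->AC, B->DD, C->B, D->BB

  step 3 ⇒ step 4: ACBDDACBDDACBDD ⇒ AC·B·DD·BB·BB·AC·B·DD·BB·BB·AC·B·DD·BB·BB
    A ↦ AC
    B ↦ DD
    C ↦ B
    D ↦ BB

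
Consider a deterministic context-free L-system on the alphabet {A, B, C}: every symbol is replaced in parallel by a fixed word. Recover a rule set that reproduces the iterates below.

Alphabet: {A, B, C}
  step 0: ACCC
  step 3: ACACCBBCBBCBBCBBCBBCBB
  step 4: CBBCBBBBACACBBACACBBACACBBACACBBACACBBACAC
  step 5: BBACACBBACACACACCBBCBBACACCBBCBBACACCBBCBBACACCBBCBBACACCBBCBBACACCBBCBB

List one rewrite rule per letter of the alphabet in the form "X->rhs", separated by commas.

A->C, B->AC, C->BB

  step 4 ⇒ step 5: CBBCBBBBACACBBACACBBACACBBACACBBACACBBACAC ⇒ BB·AC·AC·BB·AC·AC·AC·AC·C·BB·C·BB·AC·AC·C·BB·C·BB·AC·AC·C·BB·C·BB·AC·AC·C·BB·C·BB·AC·AC·C·BB·C·BB·AC·AC·C·BB·C·BB
    A ↦ C
    B ↦ AC
    C ↦ BB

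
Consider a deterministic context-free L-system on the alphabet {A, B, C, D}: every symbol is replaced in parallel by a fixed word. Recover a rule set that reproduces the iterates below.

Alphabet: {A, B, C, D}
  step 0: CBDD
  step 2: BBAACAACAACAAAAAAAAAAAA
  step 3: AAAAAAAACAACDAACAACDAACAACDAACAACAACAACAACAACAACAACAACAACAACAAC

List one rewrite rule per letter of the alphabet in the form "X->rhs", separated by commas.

A->AAC, B->AAA, C->D, D->BB

  step 2 ⇒ step 3: BBAACAACAACAAAAAAAAAAAA ⇒ AAA·AAA·AAC·AAC·D·AAC·AAC·D·AAC·AAC·D·AAC·AAC·AAC·AAC·AAC·AAC·AAC·AAC·AAC·AAC·AAC·AAC
    A ↦ AAC
    B ↦ AAA
    C ↦ D
    D ↦ BB  (constrained at step 0)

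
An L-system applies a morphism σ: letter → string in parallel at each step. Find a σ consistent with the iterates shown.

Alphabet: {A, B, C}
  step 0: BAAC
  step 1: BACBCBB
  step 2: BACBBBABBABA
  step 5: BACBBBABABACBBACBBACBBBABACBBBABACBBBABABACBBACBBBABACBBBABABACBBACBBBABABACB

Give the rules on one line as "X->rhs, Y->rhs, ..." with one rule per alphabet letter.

  step 1 ⇒ step 2: BACBCBB ⇒ BA·CB·B·BA·B·BA·BA
    A ↦ CB
    B ↦ BA
    C ↦ B

A->CB, B->BA, C->B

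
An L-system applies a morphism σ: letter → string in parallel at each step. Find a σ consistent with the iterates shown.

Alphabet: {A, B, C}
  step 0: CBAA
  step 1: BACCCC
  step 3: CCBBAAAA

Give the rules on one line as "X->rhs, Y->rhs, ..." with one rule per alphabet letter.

A->CC, B->A, C->B

  step 0 ⇒ step 1: CBAA ⇒ B·A·CC·CC
    A ↦ CC
    B ↦ A
    C ↦ B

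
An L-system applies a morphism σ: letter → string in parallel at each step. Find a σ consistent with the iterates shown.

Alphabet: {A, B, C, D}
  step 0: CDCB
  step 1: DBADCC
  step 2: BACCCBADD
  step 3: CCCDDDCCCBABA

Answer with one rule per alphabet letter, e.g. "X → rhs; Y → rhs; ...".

  step 2 ⇒ step 3: BACCCBADD ⇒ CC·C·D·D·D·CC·C·BA·BA
    A ↦ C
    B ↦ CC
    C ↦ D
    D ↦ BA

A->C, B->CC, C->D, D->BA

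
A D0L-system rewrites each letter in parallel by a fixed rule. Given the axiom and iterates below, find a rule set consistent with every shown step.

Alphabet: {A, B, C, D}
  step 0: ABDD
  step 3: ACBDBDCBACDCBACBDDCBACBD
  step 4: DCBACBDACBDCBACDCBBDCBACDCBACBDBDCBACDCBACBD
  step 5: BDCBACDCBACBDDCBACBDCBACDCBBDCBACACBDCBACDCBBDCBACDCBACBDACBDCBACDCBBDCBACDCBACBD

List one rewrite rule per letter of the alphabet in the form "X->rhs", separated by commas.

  step 4 ⇒ step 5: DCBACBDACBDCBACDCBBDCBACDCBACBDBDCBACDCBACBD ⇒ BD·CB·AC·D·CB·AC·BD·D·CB·AC·BD·CB·AC·D·CB·BD·CB·AC·AC·BD·CB·AC·D·CB·BD·CB·AC·D·CB·AC·BD·AC·BD·CB·AC·D·CB·BD·CB·AC·D·CB·AC·BD
    A ↦ D
    B ↦ AC
    C ↦ CB
    D ↦ BD

A->D, B->AC, C->CB, D->BD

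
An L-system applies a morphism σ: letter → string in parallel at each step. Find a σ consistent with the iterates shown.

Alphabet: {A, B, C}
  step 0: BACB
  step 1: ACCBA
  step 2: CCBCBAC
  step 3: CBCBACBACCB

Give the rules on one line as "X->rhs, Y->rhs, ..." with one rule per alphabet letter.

  step 2 ⇒ step 3: CCBCBAC ⇒ CB·CB·A·CB·A·C·CB
    A ↦ C
    B ↦ A
    C ↦ CB

A->C, B->A, C->CB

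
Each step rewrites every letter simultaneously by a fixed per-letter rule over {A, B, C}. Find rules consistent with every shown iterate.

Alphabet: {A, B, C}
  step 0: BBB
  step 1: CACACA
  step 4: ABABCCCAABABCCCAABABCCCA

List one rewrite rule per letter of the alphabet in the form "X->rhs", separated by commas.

A->C, B->CA, C->AB

  step 0 ⇒ step 1: BBB ⇒ CA·CA·CA
    B ↦ CA
    A ↦ C  (constrained at step 1)
    C ↦ AB  (constrained at step 1)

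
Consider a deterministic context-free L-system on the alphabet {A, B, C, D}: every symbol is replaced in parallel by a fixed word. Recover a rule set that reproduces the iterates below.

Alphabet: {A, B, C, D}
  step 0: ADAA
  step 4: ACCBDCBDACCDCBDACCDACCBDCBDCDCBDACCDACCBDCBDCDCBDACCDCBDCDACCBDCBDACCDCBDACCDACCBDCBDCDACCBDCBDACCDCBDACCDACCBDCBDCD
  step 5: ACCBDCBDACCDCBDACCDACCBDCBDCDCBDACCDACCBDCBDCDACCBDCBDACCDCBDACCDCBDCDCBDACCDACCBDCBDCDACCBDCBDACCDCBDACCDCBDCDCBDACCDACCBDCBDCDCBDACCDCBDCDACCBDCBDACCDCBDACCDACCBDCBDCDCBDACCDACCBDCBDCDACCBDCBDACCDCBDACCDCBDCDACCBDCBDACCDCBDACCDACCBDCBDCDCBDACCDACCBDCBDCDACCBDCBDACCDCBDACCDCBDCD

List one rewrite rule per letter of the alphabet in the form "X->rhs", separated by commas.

  step 4 ⇒ step 5: ACCBDCBDACCDCBDACCDACCBDCBDCDCBDACCDACCBDCBDCDCBDACCDCBDCDACCBDCBDACCDCBDACCDACCBDCBDCDACCBDCBDACCDCBDACCDACCBDCBDCD ⇒ AC·CBD·CBD·AC·CD·CBD·AC·CD·AC·CBD·CBD·CD·CBD·AC·CD·AC·CBD·CBD·CD·AC·CBD·CBD·AC·CD·CBD·AC·CD·CBD·CD·CBD·AC·CD·AC·CBD·CBD·CD·AC·CBD·CBD·AC·CD·CBD·AC·CD·CBD·CD·CBD·AC·CD·AC·CBD·CBD·CD·CBD·AC·CD·CBD·CD·AC·CBD·CBD·AC·CD·CBD·AC·CD·AC·CBD·CBD·CD·CBD·AC·CD·AC·CBD·CBD·CD·AC·CBD·CBD·AC·CD·CBD·AC·CD·CBD·CD·AC·CBD·CBD·AC·CD·CBD·AC·CD·AC·CBD·CBD·CD·CBD·AC·CD·AC·CBD·CBD·CD·AC·CBD·CBD·AC·CD·CBD·AC·CD·CBD·CD
    A ↦ AC
    B ↦ AC
    C ↦ CBD
    D ↦ CD

A->AC, B->AC, C->CBD, D->CD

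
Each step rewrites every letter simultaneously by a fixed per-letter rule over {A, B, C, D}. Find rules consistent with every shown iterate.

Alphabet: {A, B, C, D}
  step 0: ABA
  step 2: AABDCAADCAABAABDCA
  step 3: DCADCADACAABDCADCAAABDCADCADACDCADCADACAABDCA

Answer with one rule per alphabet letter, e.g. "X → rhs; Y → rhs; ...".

A->DCA, B->DAC, C->AB, D->A

  step 2 ⇒ step 3: AABDCAADCAABAABDCA ⇒ DCA·DCA·DAC·A·AB·DCA·DCA·A·AB·DCA·DCA·DAC·DCA·DCA·DAC·A·AB·DCA
    A ↦ DCA
    B ↦ DAC
    C ↦ AB
    D ↦ A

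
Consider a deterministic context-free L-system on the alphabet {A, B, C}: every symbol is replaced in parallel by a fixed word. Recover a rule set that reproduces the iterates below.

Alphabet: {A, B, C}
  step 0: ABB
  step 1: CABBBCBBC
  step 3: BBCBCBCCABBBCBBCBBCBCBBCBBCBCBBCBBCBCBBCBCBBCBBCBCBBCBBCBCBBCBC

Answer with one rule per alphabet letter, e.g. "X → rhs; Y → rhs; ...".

A->CAB, B->BBC, C->BC

  step 0 ⇒ step 1: ABB ⇒ CAB·BBC·BBC
    A ↦ CAB
    B ↦ BBC
    C ↦ BC  (constrained at step 1)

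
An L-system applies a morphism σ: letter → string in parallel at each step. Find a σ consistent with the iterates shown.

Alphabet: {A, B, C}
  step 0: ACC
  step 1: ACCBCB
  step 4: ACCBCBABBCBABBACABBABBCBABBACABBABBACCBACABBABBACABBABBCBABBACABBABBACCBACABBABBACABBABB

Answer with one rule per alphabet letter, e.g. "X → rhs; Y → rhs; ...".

  step 0 ⇒ step 1: ACC ⇒ AC·CB·CB
    A ↦ AC
    C ↦ CB
    B ↦ ABB  (constrained at step 1)

A->AC, B->ABB, C->CB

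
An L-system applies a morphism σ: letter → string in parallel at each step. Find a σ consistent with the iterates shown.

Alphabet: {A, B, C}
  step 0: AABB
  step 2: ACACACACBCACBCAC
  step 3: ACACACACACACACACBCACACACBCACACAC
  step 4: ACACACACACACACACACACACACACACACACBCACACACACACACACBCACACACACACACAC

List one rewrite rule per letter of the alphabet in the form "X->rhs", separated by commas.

A->AC, B->BC, C->AC

  step 3 ⇒ step 4: ACACACACACACACACBCACACACBCACACAC ⇒ AC·AC·AC·AC·AC·AC·AC·AC·AC·AC·AC·AC·AC·AC·AC·AC·BC·AC·AC·AC·AC·AC·AC·AC·BC·AC·AC·AC·AC·AC·AC·AC
    A ↦ AC
    B ↦ BC
    C ↦ AC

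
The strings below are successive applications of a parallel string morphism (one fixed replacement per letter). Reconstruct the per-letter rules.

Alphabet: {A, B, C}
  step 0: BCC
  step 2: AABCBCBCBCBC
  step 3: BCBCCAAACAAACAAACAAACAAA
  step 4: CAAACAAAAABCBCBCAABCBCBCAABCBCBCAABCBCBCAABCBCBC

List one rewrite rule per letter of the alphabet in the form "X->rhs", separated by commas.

A->BC, B->CA, C->AA

  step 3 ⇒ step 4: BCBCCAAACAAACAAACAAACAAA ⇒ CA·AA·CA·AA·AA·BC·BC·BC·AA·BC·BC·BC·AA·BC·BC·BC·AA·BC·BC·BC·AA·BC·BC·BC
    A ↦ BC
    B ↦ CA
    C ↦ AA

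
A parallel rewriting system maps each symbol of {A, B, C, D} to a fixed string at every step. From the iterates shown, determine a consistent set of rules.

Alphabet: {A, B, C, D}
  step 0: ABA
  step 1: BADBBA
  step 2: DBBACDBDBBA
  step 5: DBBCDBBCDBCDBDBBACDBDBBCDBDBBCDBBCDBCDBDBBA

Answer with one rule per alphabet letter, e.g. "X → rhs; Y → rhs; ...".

  step 1 ⇒ step 2: BADBBA ⇒ DB·BA·C·DB·DB·BA
    A ↦ BA
    B ↦ DB
    D ↦ C
    C ↦ B  (constrained at step 2)

A->BA, B->DB, C->B, D->C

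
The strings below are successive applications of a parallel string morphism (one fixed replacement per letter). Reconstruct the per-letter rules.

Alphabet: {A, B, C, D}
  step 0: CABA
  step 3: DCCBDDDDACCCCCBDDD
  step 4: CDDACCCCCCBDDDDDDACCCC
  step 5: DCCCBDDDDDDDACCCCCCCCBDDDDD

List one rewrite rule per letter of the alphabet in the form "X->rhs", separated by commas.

  step 4 ⇒ step 5: CDDACCCCCCBDDDDDDACCCC ⇒ D·C·C·CBD·D·D·D·D·D·D·AC·C·C·C·C·C·C·CBD·D·D·D·D
    A ↦ CBD
    B ↦ AC
    C ↦ D
    D ↦ C

A->CBD, B->AC, C->D, D->C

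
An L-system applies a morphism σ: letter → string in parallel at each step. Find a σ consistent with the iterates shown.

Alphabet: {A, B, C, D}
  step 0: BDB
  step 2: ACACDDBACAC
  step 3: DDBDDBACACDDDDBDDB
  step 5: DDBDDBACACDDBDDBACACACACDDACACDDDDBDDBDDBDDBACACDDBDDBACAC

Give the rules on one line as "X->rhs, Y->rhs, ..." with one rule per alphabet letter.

  step 2 ⇒ step 3: ACACDDBACAC ⇒ D·DB·D·DB·AC·AC·DD·D·DB·D·DB
    A ↦ D
    B ↦ DD
    C ↦ DB
    D ↦ AC

A->D, B->DD, C->DB, D->AC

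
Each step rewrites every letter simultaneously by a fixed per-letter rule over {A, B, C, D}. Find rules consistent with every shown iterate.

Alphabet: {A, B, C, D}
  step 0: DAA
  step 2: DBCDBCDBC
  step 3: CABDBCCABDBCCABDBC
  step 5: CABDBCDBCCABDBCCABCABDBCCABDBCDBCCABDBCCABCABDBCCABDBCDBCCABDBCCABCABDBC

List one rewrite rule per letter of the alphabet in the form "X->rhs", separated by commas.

A->C, B->AB, C->DBC, D->C

  step 2 ⇒ step 3: DBCDBCDBC ⇒ C·AB·DBC·C·AB·DBC·C·AB·DBC
    B ↦ AB
    C ↦ DBC
    D ↦ C
    A ↦ C  (constrained at step 0)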